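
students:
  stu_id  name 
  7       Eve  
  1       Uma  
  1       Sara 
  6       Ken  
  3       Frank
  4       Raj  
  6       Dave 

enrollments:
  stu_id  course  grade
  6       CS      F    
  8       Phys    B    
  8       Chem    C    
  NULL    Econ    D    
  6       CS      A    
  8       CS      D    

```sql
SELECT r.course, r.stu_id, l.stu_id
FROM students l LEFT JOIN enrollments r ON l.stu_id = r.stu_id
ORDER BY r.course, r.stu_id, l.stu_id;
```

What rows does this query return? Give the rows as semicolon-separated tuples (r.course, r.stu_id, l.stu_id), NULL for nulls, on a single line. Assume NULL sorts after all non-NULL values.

(CS, 6, 6); (CS, 6, 6); (CS, 6, 6); (CS, 6, 6); (NULL, NULL, 1); (NULL, NULL, 1); (NULL, NULL, 3); (NULL, NULL, 4); (NULL, NULL, 7)

LEFT JOIN keeps every row from `students`; unmatched rows get NULL for `enrollments`'s columns.
Matching on l.stu_id = r.stu_id. A NULL in a compared column never satisfies the condition.
Matched pairs: 4; unmatched l rows kept: 5.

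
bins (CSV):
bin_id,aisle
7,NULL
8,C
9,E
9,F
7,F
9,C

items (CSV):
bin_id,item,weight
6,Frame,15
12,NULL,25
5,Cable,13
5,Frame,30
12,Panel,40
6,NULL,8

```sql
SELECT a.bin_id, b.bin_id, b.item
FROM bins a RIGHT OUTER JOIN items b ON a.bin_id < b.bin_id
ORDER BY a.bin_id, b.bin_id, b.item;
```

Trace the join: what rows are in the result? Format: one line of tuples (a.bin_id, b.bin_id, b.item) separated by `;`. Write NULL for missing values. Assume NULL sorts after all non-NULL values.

(7, 12, Panel); (7, 12, Panel); (7, 12, NULL); (7, 12, NULL); (8, 12, Panel); (8, 12, NULL); (9, 12, Panel); (9, 12, Panel); (9, 12, Panel); (9, 12, NULL); (9, 12, NULL); (9, 12, NULL); (NULL, 5, Cable); (NULL, 5, Frame); (NULL, 6, Frame); (NULL, 6, NULL)

RIGHT JOIN keeps every row from `items`; unmatched rows get NULL for `bins`'s columns.
Matching on a.bin_id < b.bin_id.
- a row (bin_id=7): matches 2 b row(s) → 2 output row(s).
- a row (bin_id=8): matches 2 b row(s) → 2 output row(s).
- a row (bin_id=9): matches 2 b row(s) → 2 output row(s).
- a row (bin_id=9): matches 2 b row(s) → 2 output row(s).
- a row (bin_id=7): matches 2 b row(s) → 2 output row(s).
- a row (bin_id=9): matches 2 b row(s) → 2 output row(s).
- 4 b row(s) had no a match → kept, a columns NULL.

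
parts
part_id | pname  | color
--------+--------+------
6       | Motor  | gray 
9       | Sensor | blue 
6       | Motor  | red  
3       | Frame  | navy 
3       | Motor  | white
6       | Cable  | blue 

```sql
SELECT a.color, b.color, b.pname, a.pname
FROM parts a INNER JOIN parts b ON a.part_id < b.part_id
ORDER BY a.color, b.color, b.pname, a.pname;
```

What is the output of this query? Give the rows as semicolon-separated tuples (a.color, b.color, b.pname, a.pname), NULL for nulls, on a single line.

(blue, blue, Sensor, Cable); (gray, blue, Sensor, Motor); (navy, blue, Cable, Frame); (navy, blue, Sensor, Frame); (navy, gray, Motor, Frame); (navy, red, Motor, Frame); (red, blue, Sensor, Motor); (white, blue, Cable, Motor); (white, blue, Sensor, Motor); (white, gray, Motor, Motor); (white, red, Motor, Motor)

INNER JOIN keeps only pairs where the ON condition holds.
Matching on a.part_id < b.part_id.
Matched pairs: 11.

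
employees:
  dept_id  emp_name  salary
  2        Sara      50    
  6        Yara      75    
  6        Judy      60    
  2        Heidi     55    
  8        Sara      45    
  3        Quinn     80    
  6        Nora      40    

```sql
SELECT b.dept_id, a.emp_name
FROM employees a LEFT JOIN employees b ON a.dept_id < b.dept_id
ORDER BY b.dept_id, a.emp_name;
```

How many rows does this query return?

18

LEFT JOIN keeps every row from `employees a`; unmatched rows get NULL for `employees b`'s columns.
Matching on a.dept_id < b.dept_id.
- dept_id=2: 5 matching b row(s), so 5 row(s) emitted.
- dept_id=6: 1 matching b row(s), so 1 row(s) emitted.
- dept_id=6: 1 matching b row(s), so 1 row(s) emitted.
- dept_id=2: 5 matching b row(s), so 5 row(s) emitted.
- dept_id=8: no b row matches, row kept with b columns NULL.
- dept_id=3: 4 matching b row(s), so 4 row(s) emitted.
- dept_id=6: 1 matching b row(s), so 1 row(s) emitted.
Total: 17 matched + 1 padded = 18 rows.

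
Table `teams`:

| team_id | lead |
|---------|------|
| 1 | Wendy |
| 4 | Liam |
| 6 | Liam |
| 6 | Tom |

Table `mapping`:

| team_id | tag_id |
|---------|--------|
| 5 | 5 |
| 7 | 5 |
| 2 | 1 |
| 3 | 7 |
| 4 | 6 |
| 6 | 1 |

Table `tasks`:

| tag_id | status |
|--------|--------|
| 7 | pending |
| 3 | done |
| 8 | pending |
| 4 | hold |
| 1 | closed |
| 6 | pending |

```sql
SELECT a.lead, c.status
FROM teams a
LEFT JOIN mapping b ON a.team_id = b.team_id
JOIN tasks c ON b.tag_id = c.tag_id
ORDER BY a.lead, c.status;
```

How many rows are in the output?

Joins associate left-to-right: teams LEFT JOIN mapping on team_id gives 4 intermediate row(s).
Then INNER JOIN `tasks c` on tag_id: keep only rows whose b.tag_id appears in c.
Result: 3 row(s).

3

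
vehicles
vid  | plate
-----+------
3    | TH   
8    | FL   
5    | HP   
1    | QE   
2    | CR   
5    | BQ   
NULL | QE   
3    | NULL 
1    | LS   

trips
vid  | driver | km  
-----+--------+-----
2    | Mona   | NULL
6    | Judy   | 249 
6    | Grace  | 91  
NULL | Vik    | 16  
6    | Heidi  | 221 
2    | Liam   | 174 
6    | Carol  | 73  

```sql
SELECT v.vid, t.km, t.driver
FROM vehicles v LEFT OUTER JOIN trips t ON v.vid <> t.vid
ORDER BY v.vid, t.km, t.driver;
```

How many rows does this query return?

47

LEFT JOIN keeps every row from `vehicles`; unmatched rows get NULL for `trips`'s columns.
Matching on v.vid <> t.vid. A NULL in a compared column never satisfies the condition.
Matched pairs: 46; unmatched v rows kept: 1.
Total: 46 matched + 1 padded = 47 rows.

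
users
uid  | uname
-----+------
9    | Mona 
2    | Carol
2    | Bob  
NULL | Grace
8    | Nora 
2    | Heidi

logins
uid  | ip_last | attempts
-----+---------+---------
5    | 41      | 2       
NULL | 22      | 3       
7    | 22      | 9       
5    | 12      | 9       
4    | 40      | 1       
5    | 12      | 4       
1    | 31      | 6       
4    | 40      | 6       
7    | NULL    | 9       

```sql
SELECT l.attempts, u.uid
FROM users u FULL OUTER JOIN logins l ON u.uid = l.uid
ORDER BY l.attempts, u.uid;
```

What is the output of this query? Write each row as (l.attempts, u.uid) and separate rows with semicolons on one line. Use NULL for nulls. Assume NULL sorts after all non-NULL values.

(1, NULL); (2, NULL); (3, NULL); (4, NULL); (6, NULL); (6, NULL); (9, NULL); (9, NULL); (9, NULL); (NULL, 2); (NULL, 2); (NULL, 2); (NULL, 8); (NULL, 9); (NULL, NULL)

FULL OUTER JOIN keeps every row from both sides; unmatched rows get NULL for the other side's columns.
Matching on u.uid = l.uid. A NULL in a compared column never satisfies the condition.
- u row (uid=9): no match → kept, l columns NULL.
- u row (uid=2): no match → kept, l columns NULL.
- u row (uid=2): no match → kept, l columns NULL.
- u row (uid=NULL): no match → kept, l columns NULL.
- u row (uid=8): no match → kept, l columns NULL.
- u row (uid=2): no match → kept, l columns NULL.
- plus 9 unmatched l row(s), each kept with NULL u columns.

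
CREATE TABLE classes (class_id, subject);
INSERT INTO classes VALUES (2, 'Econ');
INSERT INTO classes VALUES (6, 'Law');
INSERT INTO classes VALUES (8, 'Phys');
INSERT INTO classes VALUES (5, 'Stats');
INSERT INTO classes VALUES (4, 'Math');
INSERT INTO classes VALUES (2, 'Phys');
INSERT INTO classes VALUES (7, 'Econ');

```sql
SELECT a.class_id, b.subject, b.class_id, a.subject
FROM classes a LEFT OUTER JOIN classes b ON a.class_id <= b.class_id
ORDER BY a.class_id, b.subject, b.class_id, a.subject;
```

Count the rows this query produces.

29

LEFT JOIN keeps every row from `classes a`; unmatched rows get NULL for `classes b`'s columns.
Matching on a.class_id <= b.class_id.
Matched pairs: 29; unmatched a rows kept: 0.
Total: 29 rows.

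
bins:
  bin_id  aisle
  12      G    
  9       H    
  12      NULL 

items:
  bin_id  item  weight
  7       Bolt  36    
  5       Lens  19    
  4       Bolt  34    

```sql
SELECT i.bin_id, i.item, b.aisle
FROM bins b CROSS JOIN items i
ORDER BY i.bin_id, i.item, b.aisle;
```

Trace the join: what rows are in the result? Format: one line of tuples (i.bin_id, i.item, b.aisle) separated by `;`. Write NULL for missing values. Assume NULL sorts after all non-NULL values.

CROSS JOIN pairs every row of `bins` with every row of `items`: 3 × 3 = 9 rows.

(4, Bolt, G); (4, Bolt, H); (4, Bolt, NULL); (5, Lens, G); (5, Lens, H); (5, Lens, NULL); (7, Bolt, G); (7, Bolt, H); (7, Bolt, NULL)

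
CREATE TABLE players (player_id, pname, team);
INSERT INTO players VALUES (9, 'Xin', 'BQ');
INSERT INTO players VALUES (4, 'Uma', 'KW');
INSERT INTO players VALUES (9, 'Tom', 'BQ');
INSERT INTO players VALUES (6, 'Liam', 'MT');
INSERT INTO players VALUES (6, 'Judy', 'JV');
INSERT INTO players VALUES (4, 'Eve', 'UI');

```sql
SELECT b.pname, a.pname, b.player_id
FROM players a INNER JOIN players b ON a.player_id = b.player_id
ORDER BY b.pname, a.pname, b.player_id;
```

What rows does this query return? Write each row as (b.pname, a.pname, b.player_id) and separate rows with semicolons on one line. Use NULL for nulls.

(Eve, Eve, 4); (Eve, Uma, 4); (Judy, Judy, 6); (Judy, Liam, 6); (Liam, Judy, 6); (Liam, Liam, 6); (Tom, Tom, 9); (Tom, Xin, 9); (Uma, Eve, 4); (Uma, Uma, 4); (Xin, Tom, 9); (Xin, Xin, 9)

INNER JOIN keeps only pairs where the ON condition holds.
Matching on a.player_id = b.player_id.
- a (player_id=9) pairs with 2 row(s) of b.
- a (player_id=4) pairs with 2 row(s) of b.
- a (player_id=9) pairs with 2 row(s) of b.
- a (player_id=6) pairs with 2 row(s) of b.
- a (player_id=6) pairs with 2 row(s) of b.
- a (player_id=4) pairs with 2 row(s) of b.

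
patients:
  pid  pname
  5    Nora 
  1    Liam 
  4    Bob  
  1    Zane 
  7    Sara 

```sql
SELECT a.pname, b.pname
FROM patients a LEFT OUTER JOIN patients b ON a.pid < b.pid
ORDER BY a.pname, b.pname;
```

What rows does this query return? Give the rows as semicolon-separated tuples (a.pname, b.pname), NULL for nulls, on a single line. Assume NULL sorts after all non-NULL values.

LEFT JOIN keeps every row from `patients a`; unmatched rows get NULL for `patients b`'s columns.
Matching on a.pid < b.pid.
- a (pid=5) pairs with 1 row(s) of b.
- a (pid=1) pairs with 3 row(s) of b.
- a (pid=4) pairs with 2 row(s) of b.
- a (pid=1) pairs with 3 row(s) of b.
- a (pid=7) has no partner → padded with NULL.
After projecting and ordering:
a.pname | b.pname
Bob | Nora
Bob | Sara
Liam | Bob
Liam | Nora
Liam | Sara
Nora | Sara
Sara | NULL
Zane | Bob
Zane | Nora
Zane | Sara

(Bob, Nora); (Bob, Sara); (Liam, Bob); (Liam, Nora); (Liam, Sara); (Nora, Sara); (Sara, NULL); (Zane, Bob); (Zane, Nora); (Zane, Sara)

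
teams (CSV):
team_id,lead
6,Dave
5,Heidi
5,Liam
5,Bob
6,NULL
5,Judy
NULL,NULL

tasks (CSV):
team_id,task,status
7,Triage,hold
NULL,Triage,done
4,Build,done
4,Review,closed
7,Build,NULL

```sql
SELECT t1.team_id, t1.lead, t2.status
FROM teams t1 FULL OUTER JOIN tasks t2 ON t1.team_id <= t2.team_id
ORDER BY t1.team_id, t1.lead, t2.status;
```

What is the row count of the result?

FULL OUTER JOIN keeps every row from both sides; unmatched rows get NULL for the other side's columns.
Matching on t1.team_id <= t2.team_id. A NULL in a compared column never satisfies the condition.
- t1[0] team_id=6 → 2 match(es) in t2 → 2 row(s).
- t1[1] team_id=5 → 2 match(es) in t2 → 2 row(s).
- t1[2] team_id=5 → 2 match(es) in t2 → 2 row(s).
- t1[3] team_id=5 → 2 match(es) in t2 → 2 row(s).
- t1[4] team_id=6 → 2 match(es) in t2 → 2 row(s).
- t1[5] team_id=5 → 2 match(es) in t2 → 2 row(s).
- t1[6] team_id=NULL → no match; kept with NULLs on the t2 side.
- plus 3 unmatched t2 row(s), each kept with NULL t1 columns.
Total: 12 matched + 4 padded = 16 rows.

16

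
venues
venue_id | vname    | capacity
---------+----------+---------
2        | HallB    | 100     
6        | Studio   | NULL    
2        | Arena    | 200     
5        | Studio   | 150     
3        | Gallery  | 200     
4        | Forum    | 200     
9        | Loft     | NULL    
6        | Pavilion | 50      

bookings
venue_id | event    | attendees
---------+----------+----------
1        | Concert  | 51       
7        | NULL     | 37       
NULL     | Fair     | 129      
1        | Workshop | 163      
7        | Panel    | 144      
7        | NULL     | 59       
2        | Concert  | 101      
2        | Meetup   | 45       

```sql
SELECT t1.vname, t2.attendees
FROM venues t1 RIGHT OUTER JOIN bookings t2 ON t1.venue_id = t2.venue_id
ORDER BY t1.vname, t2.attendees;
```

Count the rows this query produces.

10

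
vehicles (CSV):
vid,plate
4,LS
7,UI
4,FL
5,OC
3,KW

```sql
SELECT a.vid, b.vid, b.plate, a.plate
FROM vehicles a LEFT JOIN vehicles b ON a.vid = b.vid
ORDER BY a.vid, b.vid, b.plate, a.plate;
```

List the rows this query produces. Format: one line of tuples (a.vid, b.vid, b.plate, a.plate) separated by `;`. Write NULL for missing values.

LEFT JOIN keeps every row from `vehicles a`; unmatched rows get NULL for `vehicles b`'s columns.
Matching on a.vid = b.vid.
- a row (vid=4): matches 2 b row(s) → 2 output row(s).
- a row (vid=7): matches 1 b row(s) → 1 output row(s).
- a row (vid=4): matches 2 b row(s) → 2 output row(s).
- a row (vid=5): matches 1 b row(s) → 1 output row(s).
- a row (vid=3): matches 1 b row(s) → 1 output row(s).
After projecting and ordering:
a.vid | b.vid | b.plate | a.plate
3 | 3 | KW | KW
4 | 4 | FL | FL
4 | 4 | FL | LS
4 | 4 | LS | FL
4 | 4 | LS | LS
5 | 5 | OC | OC
7 | 7 | UI | UI

(3, 3, KW, KW); (4, 4, FL, FL); (4, 4, FL, LS); (4, 4, LS, FL); (4, 4, LS, LS); (5, 5, OC, OC); (7, 7, UI, UI)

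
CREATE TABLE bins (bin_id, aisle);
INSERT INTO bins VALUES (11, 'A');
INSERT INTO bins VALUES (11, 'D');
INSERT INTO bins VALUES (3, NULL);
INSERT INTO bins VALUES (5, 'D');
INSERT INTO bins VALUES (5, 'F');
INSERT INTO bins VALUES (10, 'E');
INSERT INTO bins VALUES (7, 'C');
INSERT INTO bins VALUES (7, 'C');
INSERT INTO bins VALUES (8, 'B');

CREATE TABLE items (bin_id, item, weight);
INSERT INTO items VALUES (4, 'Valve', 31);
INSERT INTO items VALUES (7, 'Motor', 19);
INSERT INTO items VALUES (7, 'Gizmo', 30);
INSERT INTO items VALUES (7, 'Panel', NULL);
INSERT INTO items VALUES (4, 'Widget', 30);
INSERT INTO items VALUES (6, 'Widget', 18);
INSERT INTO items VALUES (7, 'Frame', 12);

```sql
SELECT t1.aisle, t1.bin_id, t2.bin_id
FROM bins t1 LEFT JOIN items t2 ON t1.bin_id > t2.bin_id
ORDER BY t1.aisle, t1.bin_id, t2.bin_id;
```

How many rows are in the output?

LEFT JOIN keeps every row from `bins`; unmatched rows get NULL for `items`'s columns.
Matching on t1.bin_id > t2.bin_id.
Matched pairs: 38; unmatched t1 rows kept: 1.
Total: 38 matched + 1 padded = 39 rows.

39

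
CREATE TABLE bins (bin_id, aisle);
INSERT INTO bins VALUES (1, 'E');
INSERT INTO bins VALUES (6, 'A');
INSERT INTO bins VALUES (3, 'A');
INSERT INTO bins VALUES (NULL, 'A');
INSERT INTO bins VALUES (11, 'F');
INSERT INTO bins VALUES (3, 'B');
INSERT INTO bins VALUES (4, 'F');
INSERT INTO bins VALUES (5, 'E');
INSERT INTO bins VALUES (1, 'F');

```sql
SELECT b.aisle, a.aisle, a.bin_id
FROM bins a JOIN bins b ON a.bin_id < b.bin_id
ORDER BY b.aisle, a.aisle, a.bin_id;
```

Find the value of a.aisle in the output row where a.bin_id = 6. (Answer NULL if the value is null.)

A

INNER JOIN keeps only pairs where the ON condition holds.
Matching on a.bin_id < b.bin_id. A NULL in a compared column never satisfies the condition.
- a row (bin_id=1): matches 6 b row(s) → 6 output row(s).
- a row (bin_id=6): matches 1 b row(s) → 1 output row(s).
- a row (bin_id=3): matches 4 b row(s) → 4 output row(s).
- a row (bin_id=NULL): no match → dropped.
- a row (bin_id=11): no match → dropped.
- a row (bin_id=3): matches 4 b row(s) → 4 output row(s).
- a row (bin_id=4): matches 3 b row(s) → 3 output row(s).
- a row (bin_id=5): matches 2 b row(s) → 2 output row(s).
- a row (bin_id=1): matches 6 b row(s) → 6 output row(s).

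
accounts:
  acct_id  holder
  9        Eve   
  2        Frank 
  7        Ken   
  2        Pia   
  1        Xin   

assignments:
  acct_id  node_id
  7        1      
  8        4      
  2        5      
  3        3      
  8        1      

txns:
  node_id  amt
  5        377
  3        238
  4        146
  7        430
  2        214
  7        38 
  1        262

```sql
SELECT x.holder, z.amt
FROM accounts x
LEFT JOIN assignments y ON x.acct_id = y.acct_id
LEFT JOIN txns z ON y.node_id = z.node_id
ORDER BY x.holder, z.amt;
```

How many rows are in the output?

Step 1 — x LEFT JOIN y on acct_id → 5 row(s).
Then LEFT JOIN `txns z` on node_id: each of those 5 rows is kept; rows whose y.node_id has no match in z get NULL for z's columns.
Result: 5 row(s).

5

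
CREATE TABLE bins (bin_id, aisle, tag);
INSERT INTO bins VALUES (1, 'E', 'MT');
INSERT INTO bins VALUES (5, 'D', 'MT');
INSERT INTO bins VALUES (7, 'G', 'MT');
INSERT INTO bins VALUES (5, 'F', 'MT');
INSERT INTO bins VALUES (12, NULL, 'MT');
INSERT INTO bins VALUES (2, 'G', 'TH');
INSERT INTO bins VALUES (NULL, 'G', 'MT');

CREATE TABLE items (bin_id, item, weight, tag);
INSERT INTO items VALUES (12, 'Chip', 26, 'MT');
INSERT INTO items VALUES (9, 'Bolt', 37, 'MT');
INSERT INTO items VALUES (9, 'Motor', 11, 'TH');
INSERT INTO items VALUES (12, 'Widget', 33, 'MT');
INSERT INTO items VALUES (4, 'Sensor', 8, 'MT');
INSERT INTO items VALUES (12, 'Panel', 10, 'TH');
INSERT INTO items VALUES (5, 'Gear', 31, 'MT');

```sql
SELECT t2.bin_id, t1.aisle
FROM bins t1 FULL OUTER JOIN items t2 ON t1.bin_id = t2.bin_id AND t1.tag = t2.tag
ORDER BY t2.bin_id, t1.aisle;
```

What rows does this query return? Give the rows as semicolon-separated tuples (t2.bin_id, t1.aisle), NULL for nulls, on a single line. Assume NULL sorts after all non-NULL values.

FULL OUTER JOIN keeps every row from both sides; unmatched rows get NULL for the other side's columns.
Matching on t1.bin_id = t2.bin_id AND t1.tag = t2.tag. A NULL in a compared column never satisfies the condition.
- t1[0] bin_id=1, tag=MT → no match; kept with NULLs on the t2 side.
- t1[1] bin_id=5, tag=MT → 1 match(es) in t2 → 1 row(s).
- t1[2] bin_id=7, tag=MT → no match; kept with NULLs on the t2 side.
- t1[3] bin_id=5, tag=MT → 1 match(es) in t2 → 1 row(s).
- t1[4] bin_id=12, tag=MT → 2 match(es) in t2 → 2 row(s).
- t1[5] bin_id=2, tag=TH → no match; kept with NULLs on the t2 side.
- t1[6] bin_id=NULL, tag=MT → no match; kept with NULLs on the t2 side.
- 4 row(s) from t2 found no t1 partner → padded with NULL.

(4, NULL); (5, D); (5, F); (9, NULL); (9, NULL); (12, NULL); (12, NULL); (12, NULL); (NULL, E); (NULL, G); (NULL, G); (NULL, G)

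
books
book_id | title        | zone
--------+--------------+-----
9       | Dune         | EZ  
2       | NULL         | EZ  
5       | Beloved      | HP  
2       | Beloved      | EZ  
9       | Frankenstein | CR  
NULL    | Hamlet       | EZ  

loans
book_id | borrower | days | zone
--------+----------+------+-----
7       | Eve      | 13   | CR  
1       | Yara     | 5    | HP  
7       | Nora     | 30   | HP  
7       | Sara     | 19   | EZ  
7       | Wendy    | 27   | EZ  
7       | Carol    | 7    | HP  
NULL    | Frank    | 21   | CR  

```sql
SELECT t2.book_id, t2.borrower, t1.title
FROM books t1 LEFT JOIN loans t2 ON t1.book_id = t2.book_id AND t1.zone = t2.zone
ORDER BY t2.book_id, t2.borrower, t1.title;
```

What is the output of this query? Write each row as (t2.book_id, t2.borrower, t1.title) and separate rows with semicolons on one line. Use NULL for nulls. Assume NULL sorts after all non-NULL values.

(NULL, NULL, Beloved); (NULL, NULL, Beloved); (NULL, NULL, Dune); (NULL, NULL, Frankenstein); (NULL, NULL, Hamlet); (NULL, NULL, NULL)

LEFT JOIN keeps every row from `books`; unmatched rows get NULL for `loans`'s columns.
Matching on t1.book_id = t2.book_id AND t1.zone = t2.zone. A NULL in a compared column never satisfies the condition.
- t1 (book_id=9, zone=EZ) has no partner → padded with NULL.
- t1 (book_id=2, zone=EZ) has no partner → padded with NULL.
- t1 (book_id=5, zone=HP) has no partner → padded with NULL.
- t1 (book_id=2, zone=EZ) has no partner → padded with NULL.
- t1 (book_id=9, zone=CR) has no partner → padded with NULL.
- t1 (book_id=NULL, zone=EZ) has no partner → padded with NULL.
After projecting and ordering:
t2.book_id | t2.borrower | t1.title
NULL | NULL | Beloved
NULL | NULL | Beloved
NULL | NULL | Dune
NULL | NULL | Frankenstein
NULL | NULL | Hamlet
NULL | NULL | NULL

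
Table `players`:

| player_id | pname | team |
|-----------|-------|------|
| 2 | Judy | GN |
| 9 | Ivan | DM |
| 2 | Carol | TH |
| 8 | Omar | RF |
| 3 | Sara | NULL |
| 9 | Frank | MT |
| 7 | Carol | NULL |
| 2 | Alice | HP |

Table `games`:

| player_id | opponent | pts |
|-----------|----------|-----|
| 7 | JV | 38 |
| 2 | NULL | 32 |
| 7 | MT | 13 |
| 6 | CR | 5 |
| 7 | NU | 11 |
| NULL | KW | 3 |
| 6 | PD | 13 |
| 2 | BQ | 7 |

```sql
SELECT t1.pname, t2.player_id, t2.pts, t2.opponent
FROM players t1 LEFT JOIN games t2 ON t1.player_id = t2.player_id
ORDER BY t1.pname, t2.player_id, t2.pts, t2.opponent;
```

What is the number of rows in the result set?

13

LEFT JOIN keeps every row from `players`; unmatched rows get NULL for `games`'s columns.
Matching on t1.player_id = t2.player_id. A NULL in a compared column never satisfies the condition.
- t1[0] player_id=2 → 2 match(es) in t2 → 2 row(s).
- t1[1] player_id=9 → no match; kept with NULLs on the t2 side.
- t1[2] player_id=2 → 2 match(es) in t2 → 2 row(s).
- t1[3] player_id=8 → no match; kept with NULLs on the t2 side.
- t1[4] player_id=3 → no match; kept with NULLs on the t2 side.
- t1[5] player_id=9 → no match; kept with NULLs on the t2 side.
- t1[6] player_id=7 → 3 match(es) in t2 → 3 row(s).
- t1[7] player_id=2 → 2 match(es) in t2 → 2 row(s).
Total: 9 matched + 4 padded = 13 rows.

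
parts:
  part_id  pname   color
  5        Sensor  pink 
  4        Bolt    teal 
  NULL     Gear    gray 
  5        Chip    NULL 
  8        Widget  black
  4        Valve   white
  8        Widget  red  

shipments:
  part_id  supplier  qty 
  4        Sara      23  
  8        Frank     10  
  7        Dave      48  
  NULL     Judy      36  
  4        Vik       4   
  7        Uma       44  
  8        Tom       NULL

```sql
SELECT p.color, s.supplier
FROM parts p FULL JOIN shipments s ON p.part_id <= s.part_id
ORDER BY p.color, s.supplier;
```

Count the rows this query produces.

26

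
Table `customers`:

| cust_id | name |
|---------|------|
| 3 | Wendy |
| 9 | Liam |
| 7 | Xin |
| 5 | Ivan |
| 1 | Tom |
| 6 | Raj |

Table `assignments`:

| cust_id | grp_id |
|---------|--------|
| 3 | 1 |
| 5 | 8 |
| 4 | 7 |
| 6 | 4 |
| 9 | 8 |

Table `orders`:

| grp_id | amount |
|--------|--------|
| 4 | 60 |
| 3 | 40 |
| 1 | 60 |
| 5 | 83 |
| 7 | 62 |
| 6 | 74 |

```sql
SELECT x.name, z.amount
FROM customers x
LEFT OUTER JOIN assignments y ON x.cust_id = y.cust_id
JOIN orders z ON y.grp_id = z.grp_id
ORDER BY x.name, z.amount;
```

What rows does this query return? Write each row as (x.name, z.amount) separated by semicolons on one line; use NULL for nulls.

Evaluate left to right. First `customers x LEFT JOIN assignments y` on cust_id: 6 row(s).
Then INNER JOIN `orders z` on grp_id: keep only rows whose y.grp_id appears in z.

(Raj, 60); (Wendy, 60)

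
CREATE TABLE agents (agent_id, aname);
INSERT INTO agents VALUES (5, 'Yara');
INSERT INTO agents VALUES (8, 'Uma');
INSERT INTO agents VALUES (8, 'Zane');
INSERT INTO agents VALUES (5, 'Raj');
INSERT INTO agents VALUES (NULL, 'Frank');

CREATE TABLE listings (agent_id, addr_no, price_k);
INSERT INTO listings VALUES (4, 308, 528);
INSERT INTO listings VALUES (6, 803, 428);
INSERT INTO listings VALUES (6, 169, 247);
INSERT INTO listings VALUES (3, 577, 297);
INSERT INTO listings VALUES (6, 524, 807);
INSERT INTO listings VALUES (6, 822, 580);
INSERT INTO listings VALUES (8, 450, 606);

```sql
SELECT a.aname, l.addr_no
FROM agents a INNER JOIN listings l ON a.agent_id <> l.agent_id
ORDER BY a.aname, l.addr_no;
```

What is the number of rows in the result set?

INNER JOIN keeps only pairs where the ON condition holds.
Matching on a.agent_id <> l.agent_id. A NULL in a compared column never satisfies the condition.
- a[0] agent_id=5 → 7 match(es) in l → 7 row(s).
- a[1] agent_id=8 → 6 match(es) in l → 6 row(s).
- a[2] agent_id=8 → 6 match(es) in l → 6 row(s).
- a[3] agent_id=5 → 7 match(es) in l → 7 row(s).
- a[4] agent_id=NULL → no match; dropped.
Total: 26 rows.

26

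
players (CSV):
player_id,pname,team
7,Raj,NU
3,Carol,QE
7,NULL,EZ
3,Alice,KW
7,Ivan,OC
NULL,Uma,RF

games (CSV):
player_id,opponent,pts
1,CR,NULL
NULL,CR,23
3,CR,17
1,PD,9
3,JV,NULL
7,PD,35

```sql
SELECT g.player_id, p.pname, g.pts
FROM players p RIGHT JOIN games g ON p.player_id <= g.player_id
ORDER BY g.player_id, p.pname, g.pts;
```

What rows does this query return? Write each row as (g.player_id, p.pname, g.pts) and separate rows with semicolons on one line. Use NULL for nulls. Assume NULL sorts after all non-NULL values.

(1, NULL, 9); (1, NULL, NULL); (3, Alice, 17); (3, Alice, NULL); (3, Carol, 17); (3, Carol, NULL); (7, Alice, 35); (7, Carol, 35); (7, Ivan, 35); (7, Raj, 35); (7, NULL, 35); (NULL, NULL, 23)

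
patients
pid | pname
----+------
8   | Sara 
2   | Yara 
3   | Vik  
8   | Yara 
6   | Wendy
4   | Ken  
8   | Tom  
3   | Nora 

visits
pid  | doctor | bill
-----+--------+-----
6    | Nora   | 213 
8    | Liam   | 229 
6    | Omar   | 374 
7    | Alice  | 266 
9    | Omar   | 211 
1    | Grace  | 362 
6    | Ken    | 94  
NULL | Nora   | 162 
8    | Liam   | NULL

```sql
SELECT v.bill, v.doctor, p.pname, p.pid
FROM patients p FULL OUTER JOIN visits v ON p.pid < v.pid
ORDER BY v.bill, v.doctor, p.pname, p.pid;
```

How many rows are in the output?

FULL OUTER JOIN keeps every row from both sides; unmatched rows get NULL for the other side's columns.
Matching on p.pid < v.pid. A NULL in a compared column never satisfies the condition.
- p[0] pid=8 → 1 match(es) in v → 1 row(s).
- p[1] pid=2 → 7 match(es) in v → 7 row(s).
- p[2] pid=3 → 7 match(es) in v → 7 row(s).
- p[3] pid=8 → 1 match(es) in v → 1 row(s).
- p[4] pid=6 → 4 match(es) in v → 4 row(s).
- p[5] pid=4 → 7 match(es) in v → 7 row(s).
- p[6] pid=8 → 1 match(es) in v → 1 row(s).
- p[7] pid=3 → 7 match(es) in v → 7 row(s).
- 2 v row(s) had no p match → kept, p columns NULL.
Total: 35 matched + 2 padded = 37 rows.

37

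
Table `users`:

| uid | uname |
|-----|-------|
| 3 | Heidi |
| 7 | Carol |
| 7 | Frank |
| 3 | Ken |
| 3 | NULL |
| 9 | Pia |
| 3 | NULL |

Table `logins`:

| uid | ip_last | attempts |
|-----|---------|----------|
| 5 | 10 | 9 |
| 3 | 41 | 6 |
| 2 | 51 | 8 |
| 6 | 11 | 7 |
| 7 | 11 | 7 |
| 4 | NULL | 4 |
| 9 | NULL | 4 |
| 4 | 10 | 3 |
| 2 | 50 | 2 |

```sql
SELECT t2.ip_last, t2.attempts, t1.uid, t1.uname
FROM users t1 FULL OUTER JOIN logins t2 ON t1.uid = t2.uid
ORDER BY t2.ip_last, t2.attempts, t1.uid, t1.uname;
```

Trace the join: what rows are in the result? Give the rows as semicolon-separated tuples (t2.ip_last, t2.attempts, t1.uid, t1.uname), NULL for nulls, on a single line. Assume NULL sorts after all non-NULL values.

FULL OUTER JOIN keeps every row from both sides; unmatched rows get NULL for the other side's columns.
Matching on t1.uid = t2.uid.
- t1 (uid=3) pairs with 1 row(s) of t2.
- t1 (uid=7) pairs with 1 row(s) of t2.
- t1 (uid=7) pairs with 1 row(s) of t2.
- t1 (uid=3) pairs with 1 row(s) of t2.
- t1 (uid=3) pairs with 1 row(s) of t2.
- t1 (uid=9) pairs with 1 row(s) of t2.
- t1 (uid=3) pairs with 1 row(s) of t2.
- plus 6 unmatched t2 row(s), each kept with NULL t1 columns.

(10, 3, NULL, NULL); (10, 9, NULL, NULL); (11, 7, 7, Carol); (11, 7, 7, Frank); (11, 7, NULL, NULL); (41, 6, 3, Heidi); (41, 6, 3, Ken); (41, 6, 3, NULL); (41, 6, 3, NULL); (50, 2, NULL, NULL); (51, 8, NULL, NULL); (NULL, 4, 9, Pia); (NULL, 4, NULL, NULL)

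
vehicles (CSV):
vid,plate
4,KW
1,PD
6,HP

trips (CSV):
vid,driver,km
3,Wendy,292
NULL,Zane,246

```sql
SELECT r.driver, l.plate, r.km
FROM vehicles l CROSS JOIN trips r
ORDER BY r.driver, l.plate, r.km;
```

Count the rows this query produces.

6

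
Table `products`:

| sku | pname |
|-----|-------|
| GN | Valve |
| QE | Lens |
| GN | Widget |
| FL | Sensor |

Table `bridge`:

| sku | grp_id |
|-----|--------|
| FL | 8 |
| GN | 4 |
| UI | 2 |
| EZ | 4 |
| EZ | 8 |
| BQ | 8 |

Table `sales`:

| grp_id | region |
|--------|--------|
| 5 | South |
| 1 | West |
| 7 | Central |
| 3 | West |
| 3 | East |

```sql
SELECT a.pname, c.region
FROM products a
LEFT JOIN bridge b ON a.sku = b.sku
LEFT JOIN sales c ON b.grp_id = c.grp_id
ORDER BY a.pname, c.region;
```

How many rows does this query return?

4

Step 1 — a LEFT JOIN b on sku → 4 row(s).
Then LEFT JOIN `sales c` on grp_id: each of those 4 rows is kept; rows whose b.grp_id has no match in c get NULL for c's columns.
Result: 4 row(s).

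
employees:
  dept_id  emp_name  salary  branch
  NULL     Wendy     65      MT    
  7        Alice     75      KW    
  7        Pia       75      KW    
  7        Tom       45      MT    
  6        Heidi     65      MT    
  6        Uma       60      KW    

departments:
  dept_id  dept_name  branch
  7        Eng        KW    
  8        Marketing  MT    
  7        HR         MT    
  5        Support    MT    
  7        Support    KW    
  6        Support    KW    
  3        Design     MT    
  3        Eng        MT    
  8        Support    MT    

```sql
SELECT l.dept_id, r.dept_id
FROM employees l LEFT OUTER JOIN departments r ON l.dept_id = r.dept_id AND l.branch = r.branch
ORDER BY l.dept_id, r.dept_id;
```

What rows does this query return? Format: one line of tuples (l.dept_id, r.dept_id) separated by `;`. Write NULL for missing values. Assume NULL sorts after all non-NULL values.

(6, 6); (6, NULL); (7, 7); (7, 7); (7, 7); (7, 7); (7, 7); (NULL, NULL)

LEFT JOIN keeps every row from `employees`; unmatched rows get NULL for `departments`'s columns.
Matching on l.dept_id = r.dept_id AND l.branch = r.branch. A NULL in a compared column never satisfies the condition.
- l row (dept_id=NULL, branch=MT): no match → kept, r columns NULL.
- l row (dept_id=7, branch=KW): matches 2 r row(s) → 2 output row(s).
- l row (dept_id=7, branch=KW): matches 2 r row(s) → 2 output row(s).
- l row (dept_id=7, branch=MT): matches 1 r row(s) → 1 output row(s).
- l row (dept_id=6, branch=MT): no match → kept, r columns NULL.
- l row (dept_id=6, branch=KW): matches 1 r row(s) → 1 output row(s).
After projecting and ordering:
l.dept_id | r.dept_id
6 | 6
6 | NULL
7 | 7
7 | 7
7 | 7
7 | 7
7 | 7
NULL | NULL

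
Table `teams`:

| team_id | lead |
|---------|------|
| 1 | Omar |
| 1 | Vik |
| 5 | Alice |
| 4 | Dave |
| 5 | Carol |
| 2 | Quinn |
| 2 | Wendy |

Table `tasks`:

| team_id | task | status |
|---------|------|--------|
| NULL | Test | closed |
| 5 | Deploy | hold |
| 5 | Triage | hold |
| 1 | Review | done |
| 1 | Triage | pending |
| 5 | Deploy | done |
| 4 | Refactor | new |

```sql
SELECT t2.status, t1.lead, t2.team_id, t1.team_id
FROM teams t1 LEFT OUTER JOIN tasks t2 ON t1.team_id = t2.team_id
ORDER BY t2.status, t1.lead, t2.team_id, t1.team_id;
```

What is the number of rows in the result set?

13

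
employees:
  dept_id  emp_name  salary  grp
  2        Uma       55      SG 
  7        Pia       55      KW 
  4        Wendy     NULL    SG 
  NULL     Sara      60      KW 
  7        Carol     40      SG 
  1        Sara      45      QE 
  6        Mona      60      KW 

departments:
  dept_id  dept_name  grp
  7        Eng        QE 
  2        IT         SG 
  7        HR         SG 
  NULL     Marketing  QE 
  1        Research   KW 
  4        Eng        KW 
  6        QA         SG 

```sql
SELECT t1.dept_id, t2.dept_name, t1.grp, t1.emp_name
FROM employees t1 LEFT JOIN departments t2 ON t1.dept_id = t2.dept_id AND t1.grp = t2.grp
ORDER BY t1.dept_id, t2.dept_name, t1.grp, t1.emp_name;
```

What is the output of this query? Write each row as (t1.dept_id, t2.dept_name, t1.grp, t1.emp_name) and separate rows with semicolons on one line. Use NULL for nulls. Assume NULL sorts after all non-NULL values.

LEFT JOIN keeps every row from `employees`; unmatched rows get NULL for `departments`'s columns.
Matching on t1.dept_id = t2.dept_id AND t1.grp = t2.grp. A NULL in a compared column never satisfies the condition.
- t1 (dept_id=2, grp=SG) pairs with 1 row(s) of t2.
- t1 (dept_id=7, grp=KW) has no partner → padded with NULL.
- t1 (dept_id=4, grp=SG) has no partner → padded with NULL.
- t1 (dept_id=NULL, grp=KW) has no partner → padded with NULL.
- t1 (dept_id=7, grp=SG) pairs with 1 row(s) of t2.
- t1 (dept_id=1, grp=QE) has no partner → padded with NULL.
- t1 (dept_id=6, grp=KW) has no partner → padded with NULL.
After projecting and ordering:
t1.dept_id | t2.dept_name | t1.grp | t1.emp_name
1 | NULL | QE | Sara
2 | IT | SG | Uma
4 | NULL | SG | Wendy
6 | NULL | KW | Mona
7 | HR | SG | Carol
7 | NULL | KW | Pia
NULL | NULL | KW | Sara

(1, NULL, QE, Sara); (2, IT, SG, Uma); (4, NULL, SG, Wendy); (6, NULL, KW, Mona); (7, HR, SG, Carol); (7, NULL, KW, Pia); (NULL, NULL, KW, Sara)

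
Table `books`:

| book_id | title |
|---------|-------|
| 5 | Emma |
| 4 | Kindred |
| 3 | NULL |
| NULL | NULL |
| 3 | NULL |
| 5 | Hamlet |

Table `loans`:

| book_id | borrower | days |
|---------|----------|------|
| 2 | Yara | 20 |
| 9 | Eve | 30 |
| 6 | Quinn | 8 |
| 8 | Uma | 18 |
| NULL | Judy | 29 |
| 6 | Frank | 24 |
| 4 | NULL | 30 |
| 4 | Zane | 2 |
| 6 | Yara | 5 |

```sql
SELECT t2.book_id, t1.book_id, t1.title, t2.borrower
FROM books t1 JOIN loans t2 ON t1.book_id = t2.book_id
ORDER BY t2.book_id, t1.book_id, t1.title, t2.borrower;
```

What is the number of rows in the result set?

2

INNER JOIN keeps only pairs where the ON condition holds.
Matching on t1.book_id = t2.book_id. A NULL in a compared column never satisfies the condition.
Matched pairs: 2.
Total: 2 rows.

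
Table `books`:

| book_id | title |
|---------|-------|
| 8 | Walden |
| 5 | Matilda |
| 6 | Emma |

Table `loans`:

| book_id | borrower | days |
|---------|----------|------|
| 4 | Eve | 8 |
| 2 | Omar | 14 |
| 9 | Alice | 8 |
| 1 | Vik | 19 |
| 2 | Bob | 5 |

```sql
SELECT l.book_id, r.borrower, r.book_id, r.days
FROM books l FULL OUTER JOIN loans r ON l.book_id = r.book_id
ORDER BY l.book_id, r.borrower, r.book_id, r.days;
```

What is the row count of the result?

FULL OUTER JOIN keeps every row from both sides; unmatched rows get NULL for the other side's columns.
Matching on l.book_id = r.book_id.
- l[0] book_id=8 → no match; kept with NULLs on the r side.
- l[1] book_id=5 → no match; kept with NULLs on the r side.
- l[2] book_id=6 → no match; kept with NULLs on the r side.
- plus 5 unmatched r row(s), each kept with NULL l columns.
Total: 0 matched + 8 padded = 8 rows.

8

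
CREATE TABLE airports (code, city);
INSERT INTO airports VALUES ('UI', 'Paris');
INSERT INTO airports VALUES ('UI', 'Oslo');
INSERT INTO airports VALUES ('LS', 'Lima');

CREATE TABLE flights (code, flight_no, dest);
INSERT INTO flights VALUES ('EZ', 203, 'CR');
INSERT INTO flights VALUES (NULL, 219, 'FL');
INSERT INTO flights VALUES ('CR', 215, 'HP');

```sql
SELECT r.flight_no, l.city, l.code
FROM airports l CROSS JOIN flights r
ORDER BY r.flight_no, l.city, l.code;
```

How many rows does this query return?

CROSS JOIN pairs every row of `airports` with every row of `flights`: 3 × 3 = 9 rows.

9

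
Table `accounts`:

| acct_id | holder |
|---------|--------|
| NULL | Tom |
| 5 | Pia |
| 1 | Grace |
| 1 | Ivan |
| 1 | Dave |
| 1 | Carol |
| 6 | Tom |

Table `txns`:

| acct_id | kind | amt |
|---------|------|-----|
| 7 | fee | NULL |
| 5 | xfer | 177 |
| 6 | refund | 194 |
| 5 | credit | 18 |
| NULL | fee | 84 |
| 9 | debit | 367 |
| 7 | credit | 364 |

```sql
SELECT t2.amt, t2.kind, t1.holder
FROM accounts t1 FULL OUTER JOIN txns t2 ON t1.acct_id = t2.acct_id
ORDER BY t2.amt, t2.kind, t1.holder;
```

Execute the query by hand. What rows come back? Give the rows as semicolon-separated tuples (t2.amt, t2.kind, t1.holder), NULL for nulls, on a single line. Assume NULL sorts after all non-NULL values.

FULL OUTER JOIN keeps every row from both sides; unmatched rows get NULL for the other side's columns.
Matching on t1.acct_id = t2.acct_id. A NULL in a compared column never satisfies the condition.
- t1 row (acct_id=NULL): no match → kept, t2 columns NULL.
- t1 row (acct_id=5): matches 2 t2 row(s) → 2 output row(s).
- t1 row (acct_id=1): no match → kept, t2 columns NULL.
- t1 row (acct_id=1): no match → kept, t2 columns NULL.
- t1 row (acct_id=1): no match → kept, t2 columns NULL.
- t1 row (acct_id=1): no match → kept, t2 columns NULL.
- t1 row (acct_id=6): matches 1 t2 row(s) → 1 output row(s).
- 4 t2 row(s) had no t1 match → kept, t1 columns NULL.

(18, credit, Pia); (84, fee, NULL); (177, xfer, Pia); (194, refund, Tom); (364, credit, NULL); (367, debit, NULL); (NULL, fee, NULL); (NULL, NULL, Carol); (NULL, NULL, Dave); (NULL, NULL, Grace); (NULL, NULL, Ivan); (NULL, NULL, Tom)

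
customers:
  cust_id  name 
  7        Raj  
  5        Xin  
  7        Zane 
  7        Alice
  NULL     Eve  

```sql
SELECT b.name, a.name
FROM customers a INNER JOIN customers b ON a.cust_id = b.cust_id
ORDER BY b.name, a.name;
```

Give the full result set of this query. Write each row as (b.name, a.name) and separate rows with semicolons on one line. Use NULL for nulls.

(Alice, Alice); (Alice, Raj); (Alice, Zane); (Raj, Alice); (Raj, Raj); (Raj, Zane); (Xin, Xin); (Zane, Alice); (Zane, Raj); (Zane, Zane)

INNER JOIN keeps only pairs where the ON condition holds.
Matching on a.cust_id = b.cust_id. A NULL in a compared column never satisfies the condition.
- cust_id=7: 3 matching b row(s), so 3 row(s) emitted.
- cust_id=5: 1 matching b row(s), so 1 row(s) emitted.
- cust_id=7: 3 matching b row(s), so 3 row(s) emitted.
- cust_id=7: 3 matching b row(s), so 3 row(s) emitted.
- cust_id=NULL: no matching b row, dropped.
After projecting and ordering:
b.name | a.name
Alice | Alice
Alice | Raj
Alice | Zane
Raj | Alice
Raj | Raj
Raj | Zane
Xin | Xin
Zane | Alice
Zane | Raj
Zane | Zane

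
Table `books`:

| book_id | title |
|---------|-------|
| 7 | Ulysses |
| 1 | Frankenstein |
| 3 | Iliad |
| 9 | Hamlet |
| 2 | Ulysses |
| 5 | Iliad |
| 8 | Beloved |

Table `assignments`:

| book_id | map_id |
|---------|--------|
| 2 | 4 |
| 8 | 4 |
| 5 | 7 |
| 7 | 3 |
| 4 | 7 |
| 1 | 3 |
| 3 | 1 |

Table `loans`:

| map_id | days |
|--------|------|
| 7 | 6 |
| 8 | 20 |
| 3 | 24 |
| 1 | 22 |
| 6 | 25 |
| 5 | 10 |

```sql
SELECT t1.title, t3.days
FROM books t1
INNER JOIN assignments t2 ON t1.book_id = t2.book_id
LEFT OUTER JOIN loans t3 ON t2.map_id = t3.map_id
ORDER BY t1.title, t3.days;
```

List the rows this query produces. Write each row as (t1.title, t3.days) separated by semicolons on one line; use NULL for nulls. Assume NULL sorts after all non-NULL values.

Joins associate left-to-right: books INNER JOIN assignments on book_id gives 6 intermediate row(s).
Then LEFT JOIN `loans t3` on map_id: each of those 6 rows is kept; rows whose t2.map_id has no match in t3 get NULL for t3's columns.

(Beloved, NULL); (Frankenstein, 24); (Iliad, 6); (Iliad, 22); (Ulysses, 24); (Ulysses, NULL)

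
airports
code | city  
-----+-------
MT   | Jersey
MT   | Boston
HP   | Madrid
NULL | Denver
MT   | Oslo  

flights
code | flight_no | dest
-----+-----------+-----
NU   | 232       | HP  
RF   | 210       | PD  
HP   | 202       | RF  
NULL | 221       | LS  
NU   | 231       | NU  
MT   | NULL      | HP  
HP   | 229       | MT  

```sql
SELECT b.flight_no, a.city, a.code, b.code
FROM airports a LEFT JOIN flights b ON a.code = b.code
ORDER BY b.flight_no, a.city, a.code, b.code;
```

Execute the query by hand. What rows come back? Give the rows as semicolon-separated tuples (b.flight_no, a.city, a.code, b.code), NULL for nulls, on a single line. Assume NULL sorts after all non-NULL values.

LEFT JOIN keeps every row from `airports`; unmatched rows get NULL for `flights`'s columns.
Matching on a.code = b.code. A NULL in a compared column never satisfies the condition.
- a row (code=MT): matches 1 b row(s) → 1 output row(s).
- a row (code=MT): matches 1 b row(s) → 1 output row(s).
- a row (code=HP): matches 2 b row(s) → 2 output row(s).
- a row (code=NULL): no match → kept, b columns NULL.
- a row (code=MT): matches 1 b row(s) → 1 output row(s).
After projecting and ordering:
b.flight_no | a.city | a.code | b.code
202 | Madrid | HP | HP
229 | Madrid | HP | HP
NULL | Boston | MT | MT
NULL | Denver | NULL | NULL
NULL | Jersey | MT | MT
NULL | Oslo | MT | MT

(202, Madrid, HP, HP); (229, Madrid, HP, HP); (NULL, Boston, MT, MT); (NULL, Denver, NULL, NULL); (NULL, Jersey, MT, MT); (NULL, Oslo, MT, MT)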